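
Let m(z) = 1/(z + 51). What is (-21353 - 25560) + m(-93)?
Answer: -1970347/42 ≈ -46913.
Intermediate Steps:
m(z) = 1/(51 + z)
(-21353 - 25560) + m(-93) = (-21353 - 25560) + 1/(51 - 93) = -46913 + 1/(-42) = -46913 - 1/42 = -1970347/42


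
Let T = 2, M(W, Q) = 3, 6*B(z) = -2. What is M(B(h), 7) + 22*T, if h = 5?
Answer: 47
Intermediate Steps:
B(z) = -⅓ (B(z) = (⅙)*(-2) = -⅓)
M(B(h), 7) + 22*T = 3 + 22*2 = 3 + 44 = 47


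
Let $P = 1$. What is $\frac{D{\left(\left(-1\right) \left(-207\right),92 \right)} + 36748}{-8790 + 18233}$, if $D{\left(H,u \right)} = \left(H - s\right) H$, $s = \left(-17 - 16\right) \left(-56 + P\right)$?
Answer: $- \frac{296108}{9443} \approx -31.357$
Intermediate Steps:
$s = 1815$ ($s = \left(-17 - 16\right) \left(-56 + 1\right) = \left(-33\right) \left(-55\right) = 1815$)
$D{\left(H,u \right)} = H \left(-1815 + H\right)$ ($D{\left(H,u \right)} = \left(H - 1815\right) H = \left(-1815 + H\right) H = H \left(-1815 + H\right)$)
$\frac{D{\left(\left(-1\right) \left(-207\right),92 \right)} + 36748}{-8790 + 18233} = \frac{\left(-1\right) \left(-207\right) \left(-1815 - -207\right) + 36748}{-8790 + 18233} = \frac{207 \left(-1815 + 207\right) + 36748}{9443} = \left(207 \left(-1608\right) + 36748\right) \frac{1}{9443} = \left(-332856 + 36748\right) \frac{1}{9443} = \left(-296108\right) \frac{1}{9443} = - \frac{296108}{9443}$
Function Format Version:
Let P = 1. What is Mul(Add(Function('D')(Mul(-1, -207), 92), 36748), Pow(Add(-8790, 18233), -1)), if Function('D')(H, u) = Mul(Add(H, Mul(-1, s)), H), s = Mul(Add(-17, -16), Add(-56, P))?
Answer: Rational(-296108, 9443) ≈ -31.357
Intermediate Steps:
s = 1815 (s = Mul(Add(-17, -16), Add(-56, 1)) = Mul(-33, -55) = 1815)
Function('D')(H, u) = Mul(H, Add(-1815, H)) (Function('D')(H, u) = Mul(Add(H, Mul(-1, 1815)), H) = Mul(Add(H, -1815), H) = Mul(Add(-1815, H), H) = Mul(H, Add(-1815, H)))
Mul(Add(Function('D')(Mul(-1, -207), 92), 36748), Pow(Add(-8790, 18233), -1)) = Mul(Add(Mul(Mul(-1, -207), Add(-1815, Mul(-1, -207))), 36748), Pow(Add(-8790, 18233), -1)) = Mul(Add(Mul(207, Add(-1815, 207)), 36748), Pow(9443, -1)) = Mul(Add(Mul(207, -1608), 36748), Rational(1, 9443)) = Mul(Add(-332856, 36748), Rational(1, 9443)) = Mul(-296108, Rational(1, 9443)) = Rational(-296108, 9443)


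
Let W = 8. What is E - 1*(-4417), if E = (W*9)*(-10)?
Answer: 3697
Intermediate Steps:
E = -720 (E = (8*9)*(-10) = 72*(-10) = -720)
E - 1*(-4417) = -720 - 1*(-4417) = -720 + 4417 = 3697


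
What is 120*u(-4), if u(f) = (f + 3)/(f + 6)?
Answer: -60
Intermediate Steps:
u(f) = (3 + f)/(6 + f)
120*u(-4) = 120*((3 - 4)/(6 - 4)) = 120*(-1/2) = 120*((½)*(-1)) = 120*(-½) = -60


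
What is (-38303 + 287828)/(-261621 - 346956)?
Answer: -83175/202859 ≈ -0.41001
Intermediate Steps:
(-38303 + 287828)/(-261621 - 346956) = 249525/(-608577) = 249525*(-1/608577) = -83175/202859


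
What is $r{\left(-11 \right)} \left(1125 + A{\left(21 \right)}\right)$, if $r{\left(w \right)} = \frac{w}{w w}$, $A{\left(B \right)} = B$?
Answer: $- \frac{1146}{11} \approx -104.18$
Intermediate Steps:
$r{\left(w \right)} = \frac{1}{w}$ ($r{\left(w \right)} = \frac{w}{w^{2}} = \frac{1}{w}$)
$r{\left(-11 \right)} \left(1125 + A{\left(21 \right)}\right) = \frac{1125 + 21}{-11} = \left(- \frac{1}{11}\right) 1146 = - \frac{1146}{11}$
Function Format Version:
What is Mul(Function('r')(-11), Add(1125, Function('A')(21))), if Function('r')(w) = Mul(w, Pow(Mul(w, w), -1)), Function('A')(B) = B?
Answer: Rational(-1146, 11) ≈ -104.18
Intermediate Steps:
Function('r')(w) = Pow(w, -1) (Function('r')(w) = Mul(w, Pow(Pow(w, 2), -1)) = Mul(w, Pow(w, -2)) = Pow(w, -1))
Mul(Function('r')(-11), Add(1125, Function('A')(21))) = Mul(Pow(-11, -1), Add(1125, 21)) = Mul(Rational(-1, 11), 1146) = Rational(-1146, 11)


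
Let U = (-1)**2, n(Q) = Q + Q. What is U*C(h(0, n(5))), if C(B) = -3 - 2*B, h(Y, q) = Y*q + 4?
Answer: -11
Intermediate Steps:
n(Q) = 2*Q
U = 1
h(Y, q) = 4 + Y*q
U*C(h(0, n(5))) = 1*(-3 - 2*(4 + 0*(2*5))) = 1*(-3 - 2*(4 + 0*10)) = 1*(-3 - 2*(4 + 0)) = 1*(-3 - 2*4) = 1*(-3 - 8) = 1*(-11) = -11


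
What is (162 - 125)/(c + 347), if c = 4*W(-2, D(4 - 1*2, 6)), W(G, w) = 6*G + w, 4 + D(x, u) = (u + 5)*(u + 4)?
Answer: 37/723 ≈ 0.051176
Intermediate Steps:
D(x, u) = -4 + (4 + u)*(5 + u) (D(x, u) = -4 + (u + 5)*(u + 4) = -4 + (5 + u)*(4 + u) = -4 + (4 + u)*(5 + u))
W(G, w) = w + 6*G
c = 376 (c = 4*((16 + 6**2 + 9*6) + 6*(-2)) = 4*((16 + 36 + 54) - 12) = 4*(106 - 12) = 4*94 = 376)
(162 - 125)/(c + 347) = (162 - 125)/(376 + 347) = 37/723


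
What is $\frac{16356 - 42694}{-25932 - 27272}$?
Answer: $\frac{13169}{26602} \approx 0.49504$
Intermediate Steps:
$\frac{16356 - 42694}{-25932 - 27272} = - \frac{26338}{-53204} = \left(-26338\right) \left(- \frac{1}{53204}\right) = \frac{13169}{26602}$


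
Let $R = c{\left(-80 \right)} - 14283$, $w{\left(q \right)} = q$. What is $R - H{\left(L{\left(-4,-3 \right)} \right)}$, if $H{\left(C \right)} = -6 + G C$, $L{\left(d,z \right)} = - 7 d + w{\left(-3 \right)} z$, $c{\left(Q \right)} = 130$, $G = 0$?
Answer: $-14147$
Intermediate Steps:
$L{\left(d,z \right)} = - 7 d - 3 z$
$H{\left(C \right)} = -6$ ($H{\left(C \right)} = -6 + 0 C = -6 + 0 = -6$)
$R = -14153$ ($R = 130 - 14283 = -14153$)
$R - H{\left(L{\left(-4,-3 \right)} \right)} = -14153 - -6 = -14153 + 6 = -14147$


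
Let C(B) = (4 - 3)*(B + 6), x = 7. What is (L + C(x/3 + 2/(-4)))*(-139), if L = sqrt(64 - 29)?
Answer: -6533/6 - 139*sqrt(35) ≈ -1911.2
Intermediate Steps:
L = sqrt(35) ≈ 5.9161
C(B) = 6 + B (C(B) = 1*(6 + B) = 6 + B)
(L + C(x/3 + 2/(-4)))*(-139) = (sqrt(35) + (6 + (7/3 + 2/(-4))))*(-139) = (sqrt(35) + (6 + (7*(1/3) + 2*(-1/4))))*(-139) = (sqrt(35) + (6 + (7/3 - 1/2)))*(-139) = (sqrt(35) + (6 + 11/6))*(-139) = (sqrt(35) + 47/6)*(-139) = (47/6 + sqrt(35))*(-139) = -6533/6 - 139*sqrt(35)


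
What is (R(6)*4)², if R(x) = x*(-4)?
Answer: 9216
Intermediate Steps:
R(x) = -4*x
(R(6)*4)² = (-4*6*4)² = (-24*4)² = (-96)² = 9216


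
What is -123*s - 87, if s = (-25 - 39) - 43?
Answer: 13074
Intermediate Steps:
s = -107 (s = -64 - 43 = -107)
-123*s - 87 = -123*(-107) - 87 = 13161 - 87 = 13074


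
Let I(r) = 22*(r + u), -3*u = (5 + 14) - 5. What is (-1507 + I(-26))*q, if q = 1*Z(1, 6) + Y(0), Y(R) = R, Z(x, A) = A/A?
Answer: -6545/3 ≈ -2181.7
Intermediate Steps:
Z(x, A) = 1
u = -14/3 (u = -((5 + 14) - 5)/3 = -(19 - 5)/3 = -⅓*14 = -14/3 ≈ -4.6667)
I(r) = -308/3 + 22*r (I(r) = 22*(r - 14/3) = 22*(-14/3 + r) = -308/3 + 22*r)
q = 1 (q = 1*1 + 0 = 1 + 0 = 1)
(-1507 + I(-26))*q = (-1507 + (-308/3 + 22*(-26)))*1 = (-1507 + (-308/3 - 572))*1 = (-1507 - 2024/3)*1 = -6545/3*1 = -6545/3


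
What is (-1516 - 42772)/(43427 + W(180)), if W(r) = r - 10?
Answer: -44288/43597 ≈ -1.0159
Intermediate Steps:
W(r) = -10 + r
(-1516 - 42772)/(43427 + W(180)) = (-1516 - 42772)/(43427 + (-10 + 180)) = -44288/(43427 + 170) = -44288/43597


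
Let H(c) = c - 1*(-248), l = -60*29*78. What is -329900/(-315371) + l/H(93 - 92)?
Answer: -14240002340/26175793 ≈ -544.01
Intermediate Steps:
l = -135720 (l = -1740*78 = -135720)
H(c) = 248 + c (H(c) = c + 248 = 248 + c)
-329900/(-315371) + l/H(93 - 92) = -329900/(-315371) - 135720/(248 + (93 - 92)) = -329900*(-1/315371) - 135720/(248 + 1) = 329900/315371 - 135720/249 = 329900/315371 - 135720*1/249 = 329900/315371 - 45240/83 = -14240002340/26175793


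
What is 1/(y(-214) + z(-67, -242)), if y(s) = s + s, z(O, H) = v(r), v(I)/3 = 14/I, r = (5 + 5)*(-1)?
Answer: -5/2161 ≈ -0.0023137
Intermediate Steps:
r = -10 (r = 10*(-1) = -10)
v(I) = 42/I (v(I) = 3*(14/I) = 42/I)
z(O, H) = -21/5 (z(O, H) = 42/(-10) = 42*(-1/10) = -21/5)
y(s) = 2*s
1/(y(-214) + z(-67, -242)) = 1/(2*(-214) - 21/5) = 1/(-428 - 21/5) = 1/(-2161/5) = -5/2161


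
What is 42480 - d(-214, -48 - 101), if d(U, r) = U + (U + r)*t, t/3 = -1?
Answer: 41605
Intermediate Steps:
t = -3 (t = 3*(-1) = -3)
d(U, r) = -3*r - 2*U (d(U, r) = U + (U + r)*(-3) = U + (-3*U - 3*r) = -3*r - 2*U)
42480 - d(-214, -48 - 101) = 42480 - (-3*(-48 - 101) - 2*(-214)) = 42480 - (-3*(-149) + 428) = 42480 - (447 + 428) = 42480 - 1*875 = 42480 - 875 = 41605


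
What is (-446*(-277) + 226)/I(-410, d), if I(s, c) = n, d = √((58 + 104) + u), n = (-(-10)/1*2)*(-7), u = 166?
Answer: -30942/35 ≈ -884.06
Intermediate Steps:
n = -140 (n = (-(-10)*2)*(-7) = (-5*(-2)*2)*(-7) = (10*2)*(-7) = 20*(-7) = -140)
d = 2*√82 (d = √((58 + 104) + 166) = √(162 + 166) = √328 = 2*√82 ≈ 18.111)
I(s, c) = -140
(-446*(-277) + 226)/I(-410, d) = (-446*(-277) + 226)/(-140) = (123542 + 226)*(-1/140) = 123768*(-1/140) = -30942/35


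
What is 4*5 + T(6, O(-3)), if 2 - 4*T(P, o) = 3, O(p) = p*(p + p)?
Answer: 79/4 ≈ 19.750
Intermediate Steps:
O(p) = 2*p² (O(p) = p*(2*p) = 2*p²)
T(P, o) = -¼ (T(P, o) = ½ - ¼*3 = ½ - ¾ = -¼)
4*5 + T(6, O(-3)) = 4*5 - ¼ = 20 - ¼ = 79/4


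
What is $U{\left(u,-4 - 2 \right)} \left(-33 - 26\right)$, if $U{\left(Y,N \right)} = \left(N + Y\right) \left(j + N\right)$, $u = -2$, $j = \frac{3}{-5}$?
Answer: $- \frac{15576}{5} \approx -3115.2$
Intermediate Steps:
$j = - \frac{3}{5}$ ($j = 3 \left(- \frac{1}{5}\right) = - \frac{3}{5} \approx -0.6$)
$U{\left(Y,N \right)} = \left(- \frac{3}{5} + N\right) \left(N + Y\right)$ ($U{\left(Y,N \right)} = \left(N + Y\right) \left(- \frac{3}{5} + N\right) = \left(- \frac{3}{5} + N\right) \left(N + Y\right)$)
$U{\left(u,-4 - 2 \right)} \left(-33 - 26\right) = \left(\left(-4 - 2\right)^{2} - \frac{3 \left(-4 - 2\right)}{5} - - \frac{6}{5} + \left(-4 - 2\right) \left(-2\right)\right) \left(-33 - 26\right) = \left(\left(-6\right)^{2} - - \frac{18}{5} + \frac{6}{5} - -12\right) \left(-33 - 26\right) = \left(36 + \frac{18}{5} + \frac{6}{5} + 12\right) \left(-59\right) = \frac{264}{5} \left(-59\right) = - \frac{15576}{5}$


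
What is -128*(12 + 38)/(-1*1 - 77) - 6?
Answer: 2966/39 ≈ 76.051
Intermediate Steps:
-128*(12 + 38)/(-1*1 - 77) - 6 = -6400/(-1 - 77) - 6 = -6400/(-78) - 6 = -6400*(-1)/78 - 6 = -128*(-25/39) - 6 = 3200/39 - 6 = 2966/39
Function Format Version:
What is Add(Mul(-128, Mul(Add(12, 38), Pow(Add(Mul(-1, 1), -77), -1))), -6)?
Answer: Rational(2966, 39) ≈ 76.051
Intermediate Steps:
Add(Mul(-128, Mul(Add(12, 38), Pow(Add(Mul(-1, 1), -77), -1))), -6) = Add(Mul(-128, Mul(50, Pow(Add(-1, -77), -1))), -6) = Add(Mul(-128, Mul(50, Pow(-78, -1))), -6) = Add(Mul(-128, Mul(50, Rational(-1, 78))), -6) = Add(Mul(-128, Rational(-25, 39)), -6) = Add(Rational(3200, 39), -6) = Rational(2966, 39)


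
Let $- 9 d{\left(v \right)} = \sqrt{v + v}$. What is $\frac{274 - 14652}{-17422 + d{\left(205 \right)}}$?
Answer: $\frac{1449283914}{1756115171} - \frac{9243 \sqrt{410}}{1756115171} \approx 0.82517$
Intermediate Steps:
$d{\left(v \right)} = - \frac{\sqrt{2} \sqrt{v}}{9}$ ($d{\left(v \right)} = - \frac{\sqrt{v + v}}{9} = - \frac{\sqrt{2 v}}{9} = - \frac{\sqrt{2} \sqrt{v}}{9}$)
$\frac{274 - 14652}{-17422 + d{\left(205 \right)}} = \frac{274 - 14652}{-17422 - \frac{\sqrt{2} \sqrt{205}}{9}} = - \frac{14378}{-17422 - \frac{\sqrt{410}}{9}}$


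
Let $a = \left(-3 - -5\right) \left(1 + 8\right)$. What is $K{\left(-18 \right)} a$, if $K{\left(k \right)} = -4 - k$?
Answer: $252$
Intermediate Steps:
$a = 18$ ($a = \left(-3 + 5\right) 9 = 2 \cdot 9 = 18$)
$K{\left(-18 \right)} a = \left(-4 - -18\right) 18 = \left(-4 + 18\right) 18 = 14 \cdot 18 = 252$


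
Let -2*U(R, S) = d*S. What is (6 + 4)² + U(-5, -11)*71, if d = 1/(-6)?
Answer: 419/12 ≈ 34.917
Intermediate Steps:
d = -⅙ ≈ -0.16667
U(R, S) = S/12 (U(R, S) = -(-1)*S/12 = S/12)
(6 + 4)² + U(-5, -11)*71 = (6 + 4)² + ((1/12)*(-11))*71 = 10² - 11/12*71 = 100 - 781/12 = 419/12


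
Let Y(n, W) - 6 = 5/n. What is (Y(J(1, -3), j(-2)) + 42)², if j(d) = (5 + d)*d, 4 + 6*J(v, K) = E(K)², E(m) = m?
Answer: 2916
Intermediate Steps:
J(v, K) = -⅔ + K²/6
j(d) = d*(5 + d)
Y(n, W) = 6 + 5/n
(Y(J(1, -3), j(-2)) + 42)² = ((6 + 5/(-⅔ + (⅙)*(-3)²)) + 42)² = ((6 + 5/(-⅔ + (⅙)*9)) + 42)² = ((6 + 5/(-⅔ + 3/2)) + 42)² = ((6 + 5/(⅚)) + 42)² = ((6 + 5*(6/5)) + 42)² = ((6 + 6) + 42)² = (12 + 42)² = 54² = 2916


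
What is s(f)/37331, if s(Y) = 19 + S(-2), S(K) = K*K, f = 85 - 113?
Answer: 23/37331 ≈ 0.00061611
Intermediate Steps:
f = -28
S(K) = K²
s(Y) = 23 (s(Y) = 19 + (-2)² = 19 + 4 = 23)
s(f)/37331 = 23/37331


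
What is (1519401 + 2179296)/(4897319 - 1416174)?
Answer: 3698697/3481145 ≈ 1.0625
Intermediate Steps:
(1519401 + 2179296)/(4897319 - 1416174) = 3698697/3481145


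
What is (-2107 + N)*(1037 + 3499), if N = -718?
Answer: -12814200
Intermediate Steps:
(-2107 + N)*(1037 + 3499) = (-2107 - 718)*(1037 + 3499) = -2825*4536 = -12814200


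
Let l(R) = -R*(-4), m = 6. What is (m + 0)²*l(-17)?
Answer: -2448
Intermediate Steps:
l(R) = 4*R
(m + 0)²*l(-17) = (6 + 0)²*(4*(-17)) = 6²*(-68) = 36*(-68) = -2448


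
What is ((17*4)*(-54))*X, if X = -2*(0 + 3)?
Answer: 22032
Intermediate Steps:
X = -6 (X = -2*3 = -6)
((17*4)*(-54))*X = ((17*4)*(-54))*(-6) = (68*(-54))*(-6) = -3672*(-6) = 22032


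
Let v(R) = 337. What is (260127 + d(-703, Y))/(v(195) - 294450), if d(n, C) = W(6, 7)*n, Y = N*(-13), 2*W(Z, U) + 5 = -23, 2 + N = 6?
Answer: -269969/294113 ≈ -0.91791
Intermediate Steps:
N = 4 (N = -2 + 6 = 4)
W(Z, U) = -14 (W(Z, U) = -5/2 + (½)*(-23) = -5/2 - 23/2 = -14)
Y = -52 (Y = 4*(-13) = -52)
d(n, C) = -14*n
(260127 + d(-703, Y))/(v(195) - 294450) = (260127 - 14*(-703))/(337 - 294450) = (260127 + 9842)/(-294113) = 269969*(-1/294113) = -269969/294113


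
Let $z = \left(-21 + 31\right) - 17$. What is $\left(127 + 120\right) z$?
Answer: $-1729$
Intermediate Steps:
$z = -7$ ($z = 10 - 17 = -7$)
$\left(127 + 120\right) z = \left(127 + 120\right) \left(-7\right) = 247 \left(-7\right) = -1729$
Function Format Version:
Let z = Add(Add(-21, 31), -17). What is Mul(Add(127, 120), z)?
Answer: -1729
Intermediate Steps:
z = -7 (z = Add(10, -17) = -7)
Mul(Add(127, 120), z) = Mul(Add(127, 120), -7) = Mul(247, -7) = -1729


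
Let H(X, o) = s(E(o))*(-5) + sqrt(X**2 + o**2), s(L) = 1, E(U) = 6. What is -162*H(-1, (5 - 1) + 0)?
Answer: 810 - 162*sqrt(17) ≈ 142.06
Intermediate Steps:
H(X, o) = -5 + sqrt(X**2 + o**2) (H(X, o) = 1*(-5) + sqrt(X**2 + o**2) = -5 + sqrt(X**2 + o**2))
-162*H(-1, (5 - 1) + 0) = -162*(-5 + sqrt((-1)**2 + ((5 - 1) + 0)**2)) = -162*(-5 + sqrt(1 + (4 + 0)**2)) = -162*(-5 + sqrt(1 + 4**2)) = -162*(-5 + sqrt(1 + 16)) = -162*(-5 + sqrt(17)) = 810 - 162*sqrt(17)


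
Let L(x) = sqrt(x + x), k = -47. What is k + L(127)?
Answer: -47 + sqrt(254) ≈ -31.063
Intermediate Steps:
L(x) = sqrt(2)*sqrt(x) (L(x) = sqrt(2*x) = sqrt(2)*sqrt(x))
k + L(127) = -47 + sqrt(2)*sqrt(127) = -47 + sqrt(254)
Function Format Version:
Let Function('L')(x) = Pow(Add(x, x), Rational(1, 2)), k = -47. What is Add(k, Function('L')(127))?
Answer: Add(-47, Pow(254, Rational(1, 2))) ≈ -31.063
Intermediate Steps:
Function('L')(x) = Mul(Pow(2, Rational(1, 2)), Pow(x, Rational(1, 2))) (Function('L')(x) = Pow(Mul(2, x), Rational(1, 2)) = Mul(Pow(2, Rational(1, 2)), Pow(x, Rational(1, 2))))
Add(k, Function('L')(127)) = Add(-47, Mul(Pow(2, Rational(1, 2)), Pow(127, Rational(1, 2)))) = Add(-47, Pow(254, Rational(1, 2)))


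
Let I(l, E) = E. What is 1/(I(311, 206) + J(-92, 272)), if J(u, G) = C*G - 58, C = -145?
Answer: -1/39292 ≈ -2.5450e-5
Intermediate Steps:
J(u, G) = -58 - 145*G (J(u, G) = -145*G - 58 = -58 - 145*G)
1/(I(311, 206) + J(-92, 272)) = 1/(206 + (-58 - 145*272)) = 1/(206 + (-58 - 39440)) = 1/(206 - 39498) = 1/(-39292) = -1/39292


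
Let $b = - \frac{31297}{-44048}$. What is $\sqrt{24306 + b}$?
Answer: $\frac{\sqrt{2947532444705}}{11012} \approx 155.91$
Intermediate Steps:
$b = \frac{31297}{44048}$ ($b = \left(-31297\right) \left(- \frac{1}{44048}\right) = \frac{31297}{44048} \approx 0.71052$)
$\sqrt{24306 + b} = \sqrt{24306 + \frac{31297}{44048}} = \sqrt{\frac{1070661985}{44048}} = \frac{\sqrt{2947532444705}}{11012}$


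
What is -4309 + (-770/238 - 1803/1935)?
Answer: -47293877/10965 ≈ -4313.2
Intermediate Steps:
-4309 + (-770/238 - 1803/1935) = -4309 + (-770*1/238 - 1803*1/1935) = -4309 + (-55/17 - 601/645) = -4309 - 45692/10965 = -47293877/10965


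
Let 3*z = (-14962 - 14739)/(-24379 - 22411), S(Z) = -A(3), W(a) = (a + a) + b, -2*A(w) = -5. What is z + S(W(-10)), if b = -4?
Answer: -160612/70185 ≈ -2.2884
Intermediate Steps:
A(w) = 5/2 (A(w) = -1/2*(-5) = 5/2)
W(a) = -4 + 2*a (W(a) = (a + a) - 4 = 2*a - 4 = -4 + 2*a)
S(Z) = -5/2 (S(Z) = -1*5/2 = -5/2)
z = 29701/140370 (z = ((-14962 - 14739)/(-24379 - 22411))/3 = (-29701/(-46790))/3 = (-29701*(-1/46790))/3 = (1/3)*(29701/46790) = 29701/140370 ≈ 0.21159)
z + S(W(-10)) = 29701/140370 - 5/2 = -160612/70185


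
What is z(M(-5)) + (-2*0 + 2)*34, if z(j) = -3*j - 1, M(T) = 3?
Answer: 58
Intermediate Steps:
z(j) = -1 - 3*j
z(M(-5)) + (-2*0 + 2)*34 = (-1 - 3*3) + (-2*0 + 2)*34 = (-1 - 9) + (0 + 2)*34 = -10 + 2*34 = -10 + 68 = 58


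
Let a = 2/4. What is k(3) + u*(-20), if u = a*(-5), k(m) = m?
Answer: 53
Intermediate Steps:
a = 1/2 (a = 2*(1/4) = 1/2 ≈ 0.50000)
u = -5/2 (u = (1/2)*(-5) = -5/2 ≈ -2.5000)
k(3) + u*(-20) = 3 - 5/2*(-20) = 3 + 50 = 53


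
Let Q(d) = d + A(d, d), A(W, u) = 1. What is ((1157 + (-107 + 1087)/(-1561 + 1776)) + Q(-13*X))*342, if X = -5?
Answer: 18052470/43 ≈ 4.1983e+5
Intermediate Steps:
Q(d) = 1 + d (Q(d) = d + 1 = 1 + d)
((1157 + (-107 + 1087)/(-1561 + 1776)) + Q(-13*X))*342 = ((1157 + (-107 + 1087)/(-1561 + 1776)) + (1 - 13*(-5)))*342 = ((1157 + 980/215) + (1 + 65))*342 = ((1157 + 980*(1/215)) + 66)*342 = ((1157 + 196/43) + 66)*342 = (49947/43 + 66)*342 = (52785/43)*342 = 18052470/43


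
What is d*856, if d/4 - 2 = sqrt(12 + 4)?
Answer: 20544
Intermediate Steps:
d = 24 (d = 8 + 4*sqrt(12 + 4) = 8 + 4*sqrt(16) = 8 + 4*4 = 8 + 16 = 24)
d*856 = 24*856 = 20544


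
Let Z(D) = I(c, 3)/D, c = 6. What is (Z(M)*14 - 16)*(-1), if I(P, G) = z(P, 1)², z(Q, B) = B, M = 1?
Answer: 2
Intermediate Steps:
I(P, G) = 1 (I(P, G) = 1² = 1)
Z(D) = 1/D
(Z(M)*14 - 16)*(-1) = (14/1 - 16)*(-1) = (1*14 - 16)*(-1) = (14 - 16)*(-1) = -2*(-1) = 2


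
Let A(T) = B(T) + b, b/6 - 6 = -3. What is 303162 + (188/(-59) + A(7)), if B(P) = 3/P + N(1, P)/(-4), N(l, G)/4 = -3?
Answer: 125213440/413 ≈ 3.0318e+5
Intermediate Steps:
b = 18 (b = 36 + 6*(-3) = 36 - 18 = 18)
N(l, G) = -12 (N(l, G) = 4*(-3) = -12)
B(P) = 3 + 3/P (B(P) = 3/P - 12/(-4) = 3/P - 12*(-¼) = 3/P + 3 = 3 + 3/P)
A(T) = 21 + 3/T (A(T) = (3 + 3/T) + 18 = 21 + 3/T)
303162 + (188/(-59) + A(7)) = 303162 + (188/(-59) + (21 + 3/7)) = 303162 + (188*(-1/59) + (21 + 3*(⅐))) = 303162 + (-188/59 + (21 + 3/7)) = 303162 + (-188/59 + 150/7) = 303162 + 7534/413 = 125213440/413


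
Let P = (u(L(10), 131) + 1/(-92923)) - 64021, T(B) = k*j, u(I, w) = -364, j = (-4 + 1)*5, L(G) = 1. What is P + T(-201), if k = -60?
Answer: -5899216656/92923 ≈ -63485.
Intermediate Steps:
j = -15 (j = -3*5 = -15)
T(B) = 900 (T(B) = -60*(-15) = 900)
P = -5982847356/92923 (P = (-364 + 1/(-92923)) - 64021 = (-364 - 1/92923) - 64021 = -33823973/92923 - 64021 = -5982847356/92923 ≈ -64385.)
P + T(-201) = -5982847356/92923 + 900 = -5899216656/92923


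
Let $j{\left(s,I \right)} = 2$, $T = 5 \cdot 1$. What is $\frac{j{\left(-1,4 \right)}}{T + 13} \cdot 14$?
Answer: $\frac{14}{9} \approx 1.5556$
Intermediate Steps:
$T = 5$
$\frac{j{\left(-1,4 \right)}}{T + 13} \cdot 14 = \frac{1}{5 + 13} \cdot 2 \cdot 14 = \frac{1}{18} \cdot 2 \cdot 14 = \frac{1}{9} \cdot 14 = \frac{14}{9}$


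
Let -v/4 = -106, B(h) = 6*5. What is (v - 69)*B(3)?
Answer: 10650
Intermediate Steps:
B(h) = 30
v = 424 (v = -4*(-106) = 424)
(v - 69)*B(3) = (424 - 69)*30 = 355*30 = 10650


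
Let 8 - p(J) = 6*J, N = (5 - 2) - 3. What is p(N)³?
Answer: 512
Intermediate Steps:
N = 0 (N = 3 - 3 = 0)
p(J) = 8 - 6*J
p(N)³ = (8 - 6*0)³ = (8 + 0)³ = 8³ = 512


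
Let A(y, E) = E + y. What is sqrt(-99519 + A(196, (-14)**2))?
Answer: 119*I*sqrt(7) ≈ 314.84*I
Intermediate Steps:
sqrt(-99519 + A(196, (-14)**2)) = sqrt(-99519 + ((-14)**2 + 196)) = sqrt(-99519 + (196 + 196)) = sqrt(-99519 + 392) = sqrt(-99127) = 119*I*sqrt(7)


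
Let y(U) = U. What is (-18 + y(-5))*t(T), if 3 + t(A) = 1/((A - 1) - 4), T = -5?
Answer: 713/10 ≈ 71.300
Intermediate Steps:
t(A) = -3 + 1/(-5 + A) (t(A) = -3 + 1/((A - 1) - 4) = -3 + 1/((-1 + A) - 4) = -3 + 1/(-5 + A))
(-18 + y(-5))*t(T) = (-18 - 5)*((16 - 3*(-5))/(-5 - 5)) = -23*(16 + 15)/(-10) = -(-23)*31/10 = -23*(-31/10) = 713/10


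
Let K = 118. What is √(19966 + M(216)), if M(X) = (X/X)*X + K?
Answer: 10*√203 ≈ 142.48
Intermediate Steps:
M(X) = 118 + X (M(X) = (X/X)*X + 118 = 1*X + 118 = X + 118 = 118 + X)
√(19966 + M(216)) = √(19966 + (118 + 216)) = √(19966 + 334) = √20300 = 10*√203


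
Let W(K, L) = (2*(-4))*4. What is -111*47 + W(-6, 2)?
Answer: -5249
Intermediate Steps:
W(K, L) = -32 (W(K, L) = -8*4 = -32)
-111*47 + W(-6, 2) = -111*47 - 32 = -5217 - 32 = -5249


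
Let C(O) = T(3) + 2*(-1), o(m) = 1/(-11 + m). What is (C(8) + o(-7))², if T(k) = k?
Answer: 289/324 ≈ 0.89198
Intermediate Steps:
C(O) = 1 (C(O) = 3 + 2*(-1) = 3 - 2 = 1)
(C(8) + o(-7))² = (1 + 1/(-11 - 7))² = (1 + 1/(-18))² = (1 - 1/18)² = (17/18)² = 289/324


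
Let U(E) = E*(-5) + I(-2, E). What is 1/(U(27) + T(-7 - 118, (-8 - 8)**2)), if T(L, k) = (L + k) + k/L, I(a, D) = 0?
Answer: -125/756 ≈ -0.16534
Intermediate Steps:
U(E) = -5*E (U(E) = E*(-5) + 0 = -5*E + 0 = -5*E)
T(L, k) = L + k + k/L
1/(U(27) + T(-7 - 118, (-8 - 8)**2)) = 1/(-5*27 + ((-7 - 118) + (-8 - 8)**2 + (-8 - 8)**2/(-7 - 118))) = 1/(-135 + (-125 + (-16)**2 + (-16)**2/(-125))) = 1/(-135 + (-125 + 256 + 256*(-1/125))) = 1/(-135 + (-125 + 256 - 256/125)) = 1/(-135 + 16119/125) = 1/(-756/125) = -125/756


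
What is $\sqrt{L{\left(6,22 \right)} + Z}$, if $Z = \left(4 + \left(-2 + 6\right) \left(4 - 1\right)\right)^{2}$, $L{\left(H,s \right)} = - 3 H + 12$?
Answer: $5 \sqrt{10} \approx 15.811$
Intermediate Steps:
$L{\left(H,s \right)} = 12 - 3 H$
$Z = 256$ ($Z = \left(4 + 4 \cdot 3\right)^{2} = \left(4 + 12\right)^{2} = 16^{2} = 256$)
$\sqrt{L{\left(6,22 \right)} + Z} = \sqrt{\left(12 - 18\right) + 256} = \sqrt{-6 + 256} = \sqrt{250} = 5 \sqrt{10}$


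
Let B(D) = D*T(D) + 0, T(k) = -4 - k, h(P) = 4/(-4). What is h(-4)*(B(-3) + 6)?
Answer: -9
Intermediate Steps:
h(P) = -1 (h(P) = 4*(-1/4) = -1)
B(D) = D*(-4 - D) (B(D) = D*(-4 - D) + 0 = D*(-4 - D))
h(-4)*(B(-3) + 6) = -(-1*(-3)*(4 - 3) + 6) = -(-1*(-3)*1 + 6) = -(3 + 6) = -1*9 = -9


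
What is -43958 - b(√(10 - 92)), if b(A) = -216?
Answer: -43742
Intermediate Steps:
-43958 - b(√(10 - 92)) = -43958 - 1*(-216) = -43958 + 216 = -43742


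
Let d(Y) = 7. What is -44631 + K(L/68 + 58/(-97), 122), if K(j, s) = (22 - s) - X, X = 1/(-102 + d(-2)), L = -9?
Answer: -4249444/95 ≈ -44731.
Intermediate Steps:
X = -1/95 (X = 1/(-102 + 7) = 1/(-95) = -1/95 ≈ -0.010526)
K(j, s) = 2091/95 - s (K(j, s) = (22 - s) - 1*(-1/95) = (22 - s) + 1/95 = 2091/95 - s)
-44631 + K(L/68 + 58/(-97), 122) = -44631 + (2091/95 - 1*122) = -44631 + (2091/95 - 122) = -44631 - 9499/95 = -4249444/95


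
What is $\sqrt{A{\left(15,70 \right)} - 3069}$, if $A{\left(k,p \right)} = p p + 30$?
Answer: $\sqrt{1861} \approx 43.139$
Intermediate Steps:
$A{\left(k,p \right)} = 30 + p^{2}$ ($A{\left(k,p \right)} = p^{2} + 30 = 30 + p^{2}$)
$\sqrt{A{\left(15,70 \right)} - 3069} = \sqrt{\left(30 + 70^{2}\right) - 3069} = \sqrt{\left(30 + 4900\right) - 3069} = \sqrt{4930 - 3069} = \sqrt{1861}$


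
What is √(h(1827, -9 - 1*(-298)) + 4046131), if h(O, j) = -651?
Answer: 2*√1011370 ≈ 2011.3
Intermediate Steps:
√(h(1827, -9 - 1*(-298)) + 4046131) = √(-651 + 4046131) = √4045480 = 2*√1011370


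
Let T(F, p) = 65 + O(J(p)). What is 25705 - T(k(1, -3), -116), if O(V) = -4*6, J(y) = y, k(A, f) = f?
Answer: 25664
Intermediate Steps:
O(V) = -24
T(F, p) = 41 (T(F, p) = 65 - 24 = 41)
25705 - T(k(1, -3), -116) = 25705 - 1*41 = 25705 - 41 = 25664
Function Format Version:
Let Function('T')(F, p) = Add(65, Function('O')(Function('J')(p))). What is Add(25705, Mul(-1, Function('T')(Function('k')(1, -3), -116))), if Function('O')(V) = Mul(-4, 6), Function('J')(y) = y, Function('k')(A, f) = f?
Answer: 25664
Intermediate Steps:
Function('O')(V) = -24
Function('T')(F, p) = 41 (Function('T')(F, p) = Add(65, -24) = 41)
Add(25705, Mul(-1, Function('T')(Function('k')(1, -3), -116))) = Add(25705, Mul(-1, 41)) = Add(25705, -41) = 25664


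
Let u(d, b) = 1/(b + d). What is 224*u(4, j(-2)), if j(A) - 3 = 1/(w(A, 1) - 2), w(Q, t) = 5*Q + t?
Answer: 616/19 ≈ 32.421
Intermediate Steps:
w(Q, t) = t + 5*Q
j(A) = 3 + 1/(-1 + 5*A) (j(A) = 3 + 1/((1 + 5*A) - 2) = 3 + 1/(-1 + 5*A))
224*u(4, j(-2)) = 224/((-2 + 15*(-2))/(-1 + 5*(-2)) + 4) = 224/((-2 - 30)/(-1 - 10) + 4) = 224/(-32/(-11) + 4) = 224/(-1/11*(-32) + 4) = 224/(32/11 + 4) = 224/(76/11) = 224*(11/76) = 616/19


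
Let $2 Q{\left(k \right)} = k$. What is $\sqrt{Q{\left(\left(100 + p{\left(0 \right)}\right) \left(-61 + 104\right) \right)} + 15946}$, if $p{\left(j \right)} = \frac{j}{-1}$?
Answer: $4 \sqrt{1131} \approx 134.52$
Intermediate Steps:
$p{\left(j \right)} = - j$ ($p{\left(j \right)} = j \left(-1\right) = - j$)
$Q{\left(k \right)} = \frac{k}{2}$
$\sqrt{Q{\left(\left(100 + p{\left(0 \right)}\right) \left(-61 + 104\right) \right)} + 15946} = \sqrt{\frac{\left(100 - 0\right) \left(-61 + 104\right)}{2} + 15946} = \sqrt{\frac{\left(100 + 0\right) 43}{2} + 15946} = \sqrt{\frac{100 \cdot 43}{2} + 15946} = \sqrt{\frac{1}{2} \cdot 4300 + 15946} = \sqrt{2150 + 15946} = \sqrt{18096} = 4 \sqrt{1131}$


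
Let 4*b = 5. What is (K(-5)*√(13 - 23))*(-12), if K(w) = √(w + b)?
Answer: 30*√6 ≈ 73.485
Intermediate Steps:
b = 5/4 (b = (¼)*5 = 5/4 ≈ 1.2500)
K(w) = √(5/4 + w) (K(w) = √(w + 5/4) = √(5/4 + w))
(K(-5)*√(13 - 23))*(-12) = ((√(5 + 4*(-5))/2)*√(13 - 23))*(-12) = ((√(5 - 20)/2)*√(-10))*(-12) = ((√(-15)/2)*(I*√10))*(-12) = (((I*√15)/2)*(I*√10))*(-12) = ((I*√15/2)*(I*√10))*(-12) = -5*√6/2*(-12) = 30*√6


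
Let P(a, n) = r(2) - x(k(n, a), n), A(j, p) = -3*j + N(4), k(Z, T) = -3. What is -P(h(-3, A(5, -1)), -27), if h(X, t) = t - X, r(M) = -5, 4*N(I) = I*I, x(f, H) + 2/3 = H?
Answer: -68/3 ≈ -22.667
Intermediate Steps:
x(f, H) = -2/3 + H
N(I) = I**2/4 (N(I) = (I*I)/4 = I**2/4)
A(j, p) = 4 - 3*j (A(j, p) = -3*j + (1/4)*4**2 = -3*j + (1/4)*16 = -3*j + 4 = 4 - 3*j)
P(a, n) = -13/3 - n (P(a, n) = -5 - (-2/3 + n) = -5 + (2/3 - n) = -13/3 - n)
-P(h(-3, A(5, -1)), -27) = -(-13/3 - 1*(-27)) = -(-13/3 + 27) = -1*68/3 = -68/3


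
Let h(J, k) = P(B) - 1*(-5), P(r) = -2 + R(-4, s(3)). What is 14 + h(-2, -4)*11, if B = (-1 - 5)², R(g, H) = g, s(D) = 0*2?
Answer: 3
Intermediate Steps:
s(D) = 0
B = 36 (B = (-6)² = 36)
P(r) = -6 (P(r) = -2 - 4 = -6)
h(J, k) = -1 (h(J, k) = -6 - 1*(-5) = -6 + 5 = -1)
14 + h(-2, -4)*11 = 14 - 1*11 = 14 - 11 = 3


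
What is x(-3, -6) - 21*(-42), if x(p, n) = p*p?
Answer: 891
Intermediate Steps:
x(p, n) = p**2
x(-3, -6) - 21*(-42) = (-3)**2 - 21*(-42) = 9 + 882 = 891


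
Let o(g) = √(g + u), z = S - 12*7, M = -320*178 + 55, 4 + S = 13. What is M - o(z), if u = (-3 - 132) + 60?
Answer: -56905 - 5*I*√6 ≈ -56905.0 - 12.247*I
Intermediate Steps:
S = 9 (S = -4 + 13 = 9)
M = -56905 (M = -56960 + 55 = -56905)
u = -75 (u = -135 + 60 = -75)
z = -75 (z = 9 - 12*7 = 9 - 84 = -75)
o(g) = √(-75 + g) (o(g) = √(g - 75) = √(-75 + g))
M - o(z) = -56905 - √(-75 - 75) = -56905 - √(-150) = -56905 - 5*I*√6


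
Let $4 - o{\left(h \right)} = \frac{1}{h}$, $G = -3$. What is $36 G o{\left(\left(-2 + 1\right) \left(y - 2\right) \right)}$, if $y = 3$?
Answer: $-540$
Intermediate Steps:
$o{\left(h \right)} = 4 - \frac{1}{h}$
$36 G o{\left(\left(-2 + 1\right) \left(y - 2\right) \right)} = 36 \left(-3\right) \left(4 - \frac{1}{\left(-2 + 1\right) \left(3 - 2\right)}\right) = - 108 \left(4 - \frac{1}{\left(-1\right) 1}\right) = - 108 \left(4 - \frac{1}{-1}\right) = - 108 \left(4 - -1\right) = - 108 \left(4 + 1\right) = \left(-108\right) 5 = -540$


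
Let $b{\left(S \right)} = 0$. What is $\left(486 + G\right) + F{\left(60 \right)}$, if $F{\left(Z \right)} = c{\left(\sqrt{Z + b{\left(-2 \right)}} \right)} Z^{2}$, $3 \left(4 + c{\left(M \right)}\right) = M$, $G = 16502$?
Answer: $2588 + 2400 \sqrt{15} \approx 11883.0$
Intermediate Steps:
$c{\left(M \right)} = -4 + \frac{M}{3}$
$F{\left(Z \right)} = Z^{2} \left(-4 + \frac{\sqrt{Z}}{3}\right)$ ($F{\left(Z \right)} = \left(-4 + \frac{\sqrt{Z + 0}}{3}\right) Z^{2} = \left(-4 + \frac{\sqrt{Z}}{3}\right) Z^{2} = Z^{2} \left(-4 + \frac{\sqrt{Z}}{3}\right)$)
$\left(486 + G\right) + F{\left(60 \right)} = \left(486 + 16502\right) + \frac{60^{2} \left(-12 + \sqrt{60}\right)}{3} = 16988 + \frac{1}{3} \cdot 3600 \left(-12 + 2 \sqrt{15}\right) = 16988 - \left(14400 - 2400 \sqrt{15}\right) = 2588 + 2400 \sqrt{15}$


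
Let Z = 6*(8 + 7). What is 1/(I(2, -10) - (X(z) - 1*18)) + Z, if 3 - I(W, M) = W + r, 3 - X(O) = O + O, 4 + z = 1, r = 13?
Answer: 269/3 ≈ 89.667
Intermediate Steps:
z = -3 (z = -4 + 1 = -3)
X(O) = 3 - 2*O (X(O) = 3 - (O + O) = 3 - 2*O)
Z = 90 (Z = 6*15 = 90)
I(W, M) = -10 - W (I(W, M) = 3 - (W + 13) = 3 - (13 + W) = 3 + (-13 - W) = -10 - W)
1/(I(2, -10) - (X(z) - 1*18)) + Z = 1/((-10 - 1*2) - ((3 - 2*(-3)) - 1*18)) + 90 = 1/((-10 - 2) - ((3 + 6) - 18)) + 90 = 1/(-12 - (9 - 18)) + 90 = 1/(-12 - 1*(-9)) + 90 = 1/(-12 + 9) + 90 = 1/(-3) + 90 = -⅓ + 90 = 269/3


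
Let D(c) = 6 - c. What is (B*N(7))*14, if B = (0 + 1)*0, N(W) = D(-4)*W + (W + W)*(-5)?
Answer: 0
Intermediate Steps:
N(W) = 0 (N(W) = (6 - 1*(-4))*W + (W + W)*(-5) = (6 + 4)*W + (2*W)*(-5) = 10*W - 10*W = 0)
B = 0 (B = 1*0 = 0)
(B*N(7))*14 = (0*0)*14 = 0*14 = 0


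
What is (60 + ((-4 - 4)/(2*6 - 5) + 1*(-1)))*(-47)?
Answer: -19035/7 ≈ -2719.3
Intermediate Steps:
(60 + ((-4 - 4)/(2*6 - 5) + 1*(-1)))*(-47) = (60 + (-8/(12 - 5) - 1))*(-47) = (60 + (-8/7 - 1))*(-47) = (60 - 15/7)*(-47) = (405/7)*(-47) = -19035/7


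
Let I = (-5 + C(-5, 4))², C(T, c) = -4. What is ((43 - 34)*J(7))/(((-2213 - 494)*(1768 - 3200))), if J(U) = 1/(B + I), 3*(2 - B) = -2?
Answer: 27/972982424 ≈ 2.7750e-8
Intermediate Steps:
B = 8/3 (B = 2 - ⅓*(-2) = 2 + ⅔ = 8/3 ≈ 2.6667)
I = 81 (I = (-5 - 4)² = (-9)² = 81)
J(U) = 3/251 (J(U) = 1/(8/3 + 81) = 1/(251/3) = 3/251)
((43 - 34)*J(7))/(((-2213 - 494)*(1768 - 3200))) = ((43 - 34)*(3/251))/(((-2213 - 494)*(1768 - 3200))) = (9*(3/251))/((-2707*(-1432))) = (27/251)/3876424 = (27/251)*(1/3876424) = 27/972982424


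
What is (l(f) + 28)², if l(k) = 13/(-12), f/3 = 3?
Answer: 104329/144 ≈ 724.51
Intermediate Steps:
f = 9 (f = 3*3 = 9)
l(k) = -13/12 (l(k) = 13*(-1/12) = -13/12)
(l(f) + 28)² = (-13/12 + 28)² = (323/12)² = 104329/144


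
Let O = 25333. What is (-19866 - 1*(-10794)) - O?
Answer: -34405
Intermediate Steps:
(-19866 - 1*(-10794)) - O = (-19866 - 1*(-10794)) - 1*25333 = (-19866 + 10794) - 25333 = -9072 - 25333 = -34405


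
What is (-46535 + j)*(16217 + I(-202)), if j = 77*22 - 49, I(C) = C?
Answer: -718913350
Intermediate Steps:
j = 1645 (j = 1694 - 49 = 1645)
(-46535 + j)*(16217 + I(-202)) = (-46535 + 1645)*(16217 - 202) = -44890*16015 = -718913350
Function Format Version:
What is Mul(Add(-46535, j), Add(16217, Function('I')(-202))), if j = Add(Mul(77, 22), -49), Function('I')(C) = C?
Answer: -718913350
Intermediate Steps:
j = 1645 (j = Add(1694, -49) = 1645)
Mul(Add(-46535, j), Add(16217, Function('I')(-202))) = Mul(Add(-46535, 1645), Add(16217, -202)) = Mul(-44890, 16015) = -718913350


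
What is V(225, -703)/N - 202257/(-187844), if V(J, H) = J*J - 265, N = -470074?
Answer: 42807966589/44150290228 ≈ 0.96960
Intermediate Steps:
V(J, H) = -265 + J² (V(J, H) = J² - 265 = -265 + J²)
V(225, -703)/N - 202257/(-187844) = (-265 + 225²)/(-470074) - 202257/(-187844) = (-265 + 50625)*(-1/470074) - 202257*(-1/187844) = 50360*(-1/470074) + 202257/187844 = -25180/235037 + 202257/187844 = 42807966589/44150290228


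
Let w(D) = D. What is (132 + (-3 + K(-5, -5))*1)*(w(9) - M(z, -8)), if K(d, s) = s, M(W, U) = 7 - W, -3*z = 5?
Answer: 124/3 ≈ 41.333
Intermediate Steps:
z = -5/3 (z = -⅓*5 = -5/3 ≈ -1.6667)
(132 + (-3 + K(-5, -5))*1)*(w(9) - M(z, -8)) = (132 + (-3 - 5)*1)*(9 - (7 - 1*(-5/3))) = (132 - 8*1)*(9 - (7 + 5/3)) = (132 - 8)*(9 - 1*26/3) = 124*(9 - 26/3) = 124*(⅓) = 124/3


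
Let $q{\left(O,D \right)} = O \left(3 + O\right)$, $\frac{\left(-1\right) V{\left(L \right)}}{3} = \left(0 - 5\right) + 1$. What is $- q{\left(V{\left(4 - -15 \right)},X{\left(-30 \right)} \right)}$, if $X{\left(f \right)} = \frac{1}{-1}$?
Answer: $-180$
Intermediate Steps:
$X{\left(f \right)} = -1$
$V{\left(L \right)} = 12$ ($V{\left(L \right)} = - 3 \left(\left(0 - 5\right) + 1\right) = - 3 \left(-5 + 1\right) = \left(-3\right) \left(-4\right) = 12$)
$- q{\left(V{\left(4 - -15 \right)},X{\left(-30 \right)} \right)} = - 12 \left(3 + 12\right) = - 12 \cdot 15 = \left(-1\right) 180 = -180$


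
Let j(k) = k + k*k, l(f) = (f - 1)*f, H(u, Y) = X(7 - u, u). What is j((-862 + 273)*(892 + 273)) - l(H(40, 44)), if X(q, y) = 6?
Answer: 470849168010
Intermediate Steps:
H(u, Y) = 6
l(f) = f*(-1 + f) (l(f) = (-1 + f)*f = f*(-1 + f))
j(k) = k + k²
j((-862 + 273)*(892 + 273)) - l(H(40, 44)) = ((-862 + 273)*(892 + 273))*(1 + (-862 + 273)*(892 + 273)) - 6*(-1 + 6) = (-589*1165)*(1 - 589*1165) - 6*5 = -686185*(1 - 686185) - 1*30 = -686185*(-686184) - 30 = 470849168040 - 30 = 470849168010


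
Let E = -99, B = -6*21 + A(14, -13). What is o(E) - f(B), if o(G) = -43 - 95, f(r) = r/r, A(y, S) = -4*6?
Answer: -139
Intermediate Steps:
A(y, S) = -24
B = -150 (B = -6*21 - 24 = -126 - 24 = -150)
f(r) = 1
o(G) = -138
o(E) - f(B) = -138 - 1*1 = -138 - 1 = -139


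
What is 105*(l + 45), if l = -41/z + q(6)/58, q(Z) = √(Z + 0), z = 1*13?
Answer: 57120/13 + 105*√6/58 ≈ 4398.3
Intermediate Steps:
z = 13
q(Z) = √Z
l = -41/13 + √6/58 ≈ -3.1116
105*(l + 45) = 105*((-41/13 + √6/58) + 45) = 105*(544/13 + √6/58) = 57120/13 + 105*√6/58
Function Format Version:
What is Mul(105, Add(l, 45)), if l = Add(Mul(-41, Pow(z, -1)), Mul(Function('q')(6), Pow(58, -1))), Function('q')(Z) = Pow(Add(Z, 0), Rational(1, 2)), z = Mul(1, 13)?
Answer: Add(Rational(57120, 13), Mul(Rational(105, 58), Pow(6, Rational(1, 2)))) ≈ 4398.3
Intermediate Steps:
z = 13
Function('q')(Z) = Pow(Z, Rational(1, 2))
l = Add(Rational(-41, 13), Mul(Rational(1, 58), Pow(6, Rational(1, 2)))) (l = Add(Mul(-41, Pow(13, -1)), Mul(Pow(6, Rational(1, 2)), Pow(58, -1))) = Add(Mul(-41, Rational(1, 13)), Mul(Pow(6, Rational(1, 2)), Rational(1, 58))) = Add(Rational(-41, 13), Mul(Rational(1, 58), Pow(6, Rational(1, 2)))) ≈ -3.1116)
Mul(105, Add(l, 45)) = Mul(105, Add(Add(Rational(-41, 13), Mul(Rational(1, 58), Pow(6, Rational(1, 2)))), 45)) = Mul(105, Add(Rational(544, 13), Mul(Rational(1, 58), Pow(6, Rational(1, 2))))) = Add(Rational(57120, 13), Mul(Rational(105, 58), Pow(6, Rational(1, 2))))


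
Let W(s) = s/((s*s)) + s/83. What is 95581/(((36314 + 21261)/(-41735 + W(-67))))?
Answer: -22183672143967/320174575 ≈ -69286.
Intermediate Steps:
W(s) = 1/s + s/83 (W(s) = s/(s²) + s*(1/83) = s/s² + s/83 = 1/s + s/83)
95581/(((36314 + 21261)/(-41735 + W(-67)))) = 95581/(((36314 + 21261)/(-41735 + (1/(-67) + (1/83)*(-67))))) = 95581/((57575/(-41735 + (-1/67 - 67/83)))) = 95581/((57575/(-41735 - 4572/5561))) = 95581/((57575/(-232092907/5561))) = 95581/((57575*(-5561/232092907))) = 95581/(-320174575/232092907) = 95581*(-232092907/320174575) = -22183672143967/320174575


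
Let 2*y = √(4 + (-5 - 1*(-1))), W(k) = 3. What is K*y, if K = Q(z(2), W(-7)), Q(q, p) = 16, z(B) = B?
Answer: 0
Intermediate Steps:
K = 16
y = 0 (y = √(4 + (-5 - 1*(-1)))/2 = √(4 + (-5 + 1))/2 = √(4 - 4)/2 = √0/2 = (½)*0 = 0)
K*y = 16*0 = 0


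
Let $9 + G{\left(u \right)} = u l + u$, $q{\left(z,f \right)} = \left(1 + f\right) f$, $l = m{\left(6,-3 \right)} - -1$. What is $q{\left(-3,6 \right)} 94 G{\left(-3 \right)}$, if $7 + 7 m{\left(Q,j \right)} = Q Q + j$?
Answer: $-103212$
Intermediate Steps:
$m{\left(Q,j \right)} = -1 + \frac{j}{7} + \frac{Q^{2}}{7}$ ($m{\left(Q,j \right)} = -1 + \frac{Q Q + j}{7} = -1 + \frac{Q^{2} + j}{7} = -1 + \frac{j + Q^{2}}{7} = -1 + \left(\frac{j}{7} + \frac{Q^{2}}{7}\right) = -1 + \frac{j}{7} + \frac{Q^{2}}{7}$)
$l = \frac{33}{7}$ ($l = \left(-1 + \frac{1}{7} \left(-3\right) + \frac{6^{2}}{7}\right) - -1 = \left(-1 - \frac{3}{7} + \frac{1}{7} \cdot 36\right) + 1 = \left(-1 - \frac{3}{7} + \frac{36}{7}\right) + 1 = \frac{26}{7} + 1 = \frac{33}{7} \approx 4.7143$)
$q{\left(z,f \right)} = f \left(1 + f\right)$
$G{\left(u \right)} = -9 + \frac{40 u}{7}$ ($G{\left(u \right)} = -9 + \left(u \frac{33}{7} + u\right) = -9 + \left(\frac{33 u}{7} + u\right) = -9 + \frac{40 u}{7}$)
$q{\left(-3,6 \right)} 94 G{\left(-3 \right)} = 6 \left(1 + 6\right) 94 \left(-9 + \frac{40}{7} \left(-3\right)\right) = 6 \cdot 7 \cdot 94 \left(-9 - \frac{120}{7}\right) = 42 \cdot 94 \left(- \frac{183}{7}\right) = 3948 \left(- \frac{183}{7}\right) = -103212$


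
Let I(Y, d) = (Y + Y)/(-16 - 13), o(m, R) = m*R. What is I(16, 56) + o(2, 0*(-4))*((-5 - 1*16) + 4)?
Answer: -32/29 ≈ -1.1034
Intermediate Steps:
o(m, R) = R*m
I(Y, d) = -2*Y/29 (I(Y, d) = (2*Y)/(-29) = (2*Y)*(-1/29) = -2*Y/29)
I(16, 56) + o(2, 0*(-4))*((-5 - 1*16) + 4) = -2/29*16 + ((0*(-4))*2)*((-5 - 1*16) + 4) = -32/29 + (0*2)*((-5 - 16) + 4) = -32/29 + 0*(-21 + 4) = -32/29 + 0*(-17) = -32/29 + 0 = -32/29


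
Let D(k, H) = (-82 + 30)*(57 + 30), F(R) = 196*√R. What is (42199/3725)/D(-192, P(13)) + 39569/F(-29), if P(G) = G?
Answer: -42199/16851900 - 39569*I*√29/5684 ≈ -0.0025041 - 37.489*I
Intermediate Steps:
D(k, H) = -4524 (D(k, H) = -52*87 = -4524)
(42199/3725)/D(-192, P(13)) + 39569/F(-29) = (42199/3725)/(-4524) + 39569/((196*√(-29))) = (42199*(1/3725))*(-1/4524) + 39569/((196*(I*√29))) = (42199/3725)*(-1/4524) + 39569/((196*I*√29)) = -42199/16851900 + 39569*(-I*√29/5684) = -42199/16851900 - 39569*I*√29/5684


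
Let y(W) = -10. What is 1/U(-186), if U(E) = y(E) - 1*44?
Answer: -1/54 ≈ -0.018519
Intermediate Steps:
U(E) = -54 (U(E) = -10 - 1*44 = -10 - 44 = -54)
1/U(-186) = 1/(-54) = -1/54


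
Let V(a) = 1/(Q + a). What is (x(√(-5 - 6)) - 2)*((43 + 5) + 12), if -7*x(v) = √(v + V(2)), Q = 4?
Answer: -120 - 10*√(6 + 36*I*√11)/7 ≈ -131.32 - 10.764*I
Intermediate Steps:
V(a) = 1/(4 + a)
x(v) = -√(⅙ + v)/7 (x(v) = -√(v + 1/(4 + 2))/7 = -√(v + 1/6)/7 = -√(v + ⅙)/7 = -√(⅙ + v)/7)
(x(√(-5 - 6)) - 2)*((43 + 5) + 12) = (-√(6 + 36*√(-5 - 6))/42 - 2)*((43 + 5) + 12) = (-√(6 + 36*√(-11))/42 - 2)*(48 + 12) = (-√(6 + 36*(I*√11))/42 - 2)*60 = (-√(6 + 36*I*√11)/42 - 2)*60 = (-2 - √(6 + 36*I*√11)/42)*60 = -120 - 10*√(6 + 36*I*√11)/7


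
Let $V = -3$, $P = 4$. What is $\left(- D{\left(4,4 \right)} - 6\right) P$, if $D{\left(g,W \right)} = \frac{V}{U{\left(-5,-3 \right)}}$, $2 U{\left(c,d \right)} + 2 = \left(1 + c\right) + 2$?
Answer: $-30$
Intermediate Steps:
$U{\left(c,d \right)} = \frac{1}{2} + \frac{c}{2}$ ($U{\left(c,d \right)} = -1 + \frac{\left(1 + c\right) + 2}{2} = -1 + \frac{3 + c}{2} = -1 + \left(\frac{3}{2} + \frac{c}{2}\right) = \frac{1}{2} + \frac{c}{2}$)
$D{\left(g,W \right)} = \frac{3}{2}$ ($D{\left(g,W \right)} = - \frac{3}{\frac{1}{2} + \frac{1}{2} \left(-5\right)} = - \frac{3}{\frac{1}{2} - \frac{5}{2}} = - \frac{3}{-2} = \left(-3\right) \left(- \frac{1}{2}\right) = \frac{3}{2}$)
$\left(- D{\left(4,4 \right)} - 6\right) P = \left(\left(-1\right) \frac{3}{2} - 6\right) 4 = \left(- \frac{3}{2} - 6\right) 4 = \left(- \frac{15}{2}\right) 4 = -30$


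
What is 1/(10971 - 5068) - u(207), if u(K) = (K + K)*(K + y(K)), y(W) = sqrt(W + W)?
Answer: -505875293/5903 - 1242*sqrt(46) ≈ -94122.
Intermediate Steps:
y(W) = sqrt(2)*sqrt(W) (y(W) = sqrt(2*W) = sqrt(2)*sqrt(W))
u(K) = 2*K*(K + sqrt(2)*sqrt(K)) (u(K) = (K + K)*(K + sqrt(2)*sqrt(K)) = (2*K)*(K + sqrt(2)*sqrt(K)) = 2*K*(K + sqrt(2)*sqrt(K)))
1/(10971 - 5068) - u(207) = 1/(10971 - 5068) - 2*207*(207 + sqrt(2)*sqrt(207)) = 1/5903 - 2*207*(207 + sqrt(2)*(3*sqrt(23))) = 1/5903 - 2*207*(207 + 3*sqrt(46)) = 1/5903 - (85698 + 1242*sqrt(46)) = 1/5903 + (-85698 - 1242*sqrt(46)) = -505875293/5903 - 1242*sqrt(46)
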